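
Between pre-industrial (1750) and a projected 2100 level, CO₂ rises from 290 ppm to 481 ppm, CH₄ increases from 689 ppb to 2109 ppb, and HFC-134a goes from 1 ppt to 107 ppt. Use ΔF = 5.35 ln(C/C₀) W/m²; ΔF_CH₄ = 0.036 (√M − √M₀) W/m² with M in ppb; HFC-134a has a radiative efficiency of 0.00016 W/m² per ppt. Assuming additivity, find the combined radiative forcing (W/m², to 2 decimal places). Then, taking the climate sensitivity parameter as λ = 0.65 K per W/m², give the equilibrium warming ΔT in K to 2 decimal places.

ΔF = 3.43 W/m²; ΔT = 2.23 K

CO₂: 5.35 × ln(481/290) = 5.35 × ln(1.65862) = 5.35 × 0.50599 = 2.7070 W/m².
CH₄: 0.036 × (√2109 − √689) = 0.036 × (45.9239 − 26.2488) = 0.036 × 19.6751 = 0.7083 W/m².
HFC-134a: ΔF = 0.00016 × (107 − 1) = 0.00016 × 106 = 0.0170 W/m².
Total ΔF = 2.7070 + 0.7083 + 0.0170 = 3.4323 W/m².
ΔT = λ ΔF = 0.65 × 3.43 = 2.2295 K.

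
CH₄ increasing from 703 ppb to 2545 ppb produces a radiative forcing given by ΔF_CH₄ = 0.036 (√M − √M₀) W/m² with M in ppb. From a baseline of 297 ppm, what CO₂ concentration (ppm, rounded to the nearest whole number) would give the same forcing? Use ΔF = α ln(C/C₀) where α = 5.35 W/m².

CH₄ forcing: 0.036 × (√2545 − √703) = 0.036 × (50.4480 − 26.5141) = 0.036 × 23.9339 = 0.86162 W/m².
Set 5.35 ln(C/297) = 0.86162: ln(C/297) = 0.86162/5.35 = 0.16105, so C = 297 × e^0.16105 = 297 × 1.17474 = 348.90 ppm.

C ≈ 349 ppm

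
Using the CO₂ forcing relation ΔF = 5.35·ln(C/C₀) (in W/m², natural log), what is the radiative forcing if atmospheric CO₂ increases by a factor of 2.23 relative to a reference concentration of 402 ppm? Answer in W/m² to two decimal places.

ΔF = 5.35 × ln(2.23) = 5.35 × 0.80200 = 4.2907 W/m².

ΔF = 4.29 W/m²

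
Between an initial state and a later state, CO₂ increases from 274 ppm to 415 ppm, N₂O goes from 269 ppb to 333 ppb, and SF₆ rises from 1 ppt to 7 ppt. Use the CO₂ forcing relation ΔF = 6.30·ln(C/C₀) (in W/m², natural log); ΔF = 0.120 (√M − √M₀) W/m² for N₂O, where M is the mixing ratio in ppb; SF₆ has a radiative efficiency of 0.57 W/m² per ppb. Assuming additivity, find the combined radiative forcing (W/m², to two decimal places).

ΔF = 2.84 W/m²

CO₂: 6.30 × ln(415/274) = 6.30 × ln(1.51460) = 6.30 × 0.41515 = 2.6154 W/m².
N₂O: 0.120 × (√333 − √269) = 0.120 × (18.2483 − 16.4012) = 0.120 × 1.8471 = 0.2217 W/m².
SF₆: Δ = 7 − 1 = 6 ppt = 0.006 ppb; ΔF = 0.57 × 0.006 = 0.0034 W/m².
Total ΔF = 2.6154 + 0.2217 + 0.0034 = 2.8405 W/m².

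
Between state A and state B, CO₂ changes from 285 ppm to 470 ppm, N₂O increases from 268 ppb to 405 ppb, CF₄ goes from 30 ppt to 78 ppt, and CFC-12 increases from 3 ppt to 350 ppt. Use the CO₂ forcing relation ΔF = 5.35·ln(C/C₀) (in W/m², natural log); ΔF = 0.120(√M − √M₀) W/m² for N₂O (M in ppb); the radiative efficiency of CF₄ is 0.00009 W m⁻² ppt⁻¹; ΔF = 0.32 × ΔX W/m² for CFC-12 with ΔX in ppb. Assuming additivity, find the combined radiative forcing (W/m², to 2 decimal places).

ΔF = 3.24 W/m²

CO₂: 5.35 × ln(470/285) = 5.35 × ln(1.64912) = 5.35 × 0.50024 = 2.6763 W/m².
N₂O: 0.120 × (√405 − √268) = 0.120 × (20.1246 − 16.3707) = 0.120 × 3.7539 = 0.4505 W/m².
CF₄: ΔF = 0.00009 × (78 − 30) = 0.00009 × 48 = 0.0043 W/m².
CFC-12: Δ = 350 − 3 = 347 ppt = 0.347 ppb; ΔF = 0.32 × 0.347 = 0.1110 W/m².
Total ΔF = 2.6763 + 0.4505 + 0.0043 + 0.1110 = 3.2421 W/m².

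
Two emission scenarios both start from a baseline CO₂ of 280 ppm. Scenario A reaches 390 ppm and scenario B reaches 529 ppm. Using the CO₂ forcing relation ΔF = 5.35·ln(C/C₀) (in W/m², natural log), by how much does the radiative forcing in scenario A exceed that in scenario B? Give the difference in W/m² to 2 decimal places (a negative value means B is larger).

ΔF_A − ΔF_B = -1.63 W/m²

ΔF_A = 5.35 ln(390/280) = 5.35 × 0.33136 = 1.7728 W/m².
ΔF_B = 5.35 ln(529/280) = 5.35 × 0.63620 = 3.4037 W/m².
Difference: 1.7728 − 3.4037 = -1.6309 W/m².
(Equivalently, ΔF_A − ΔF_B = 5.35 ln(390/529) = 5.35 × -0.30484 = -1.6309 W/m².)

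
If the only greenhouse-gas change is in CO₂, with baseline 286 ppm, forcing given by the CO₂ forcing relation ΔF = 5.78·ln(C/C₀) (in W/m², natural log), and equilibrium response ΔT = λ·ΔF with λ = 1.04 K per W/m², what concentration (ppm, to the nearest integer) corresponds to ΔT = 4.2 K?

Required forcing: ΔF = ΔT/λ = 4.2/1.04 = 4.0385 W/m².
Then ln(C/286) = ΔF/5.78 = 4.0385/5.78 = 0.69870.
So C = 286 × e^0.69870 = 286 × 2.01114 = 575.19 ppm.

C ≈ 575 ppm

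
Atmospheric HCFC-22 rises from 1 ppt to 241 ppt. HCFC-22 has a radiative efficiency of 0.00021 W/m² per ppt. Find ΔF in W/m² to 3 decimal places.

HCFC-22: ΔF = 0.00021 × (241 − 1) = 0.00021 × 240 = 0.0504 W/m².

ΔF = 0.050 W/m²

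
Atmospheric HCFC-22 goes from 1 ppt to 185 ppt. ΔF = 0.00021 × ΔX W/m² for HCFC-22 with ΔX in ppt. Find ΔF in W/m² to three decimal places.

ΔF = 0.039 W/m²

HCFC-22: ΔF = 0.00021 × (185 − 1) = 0.00021 × 184 = 0.0386 W/m².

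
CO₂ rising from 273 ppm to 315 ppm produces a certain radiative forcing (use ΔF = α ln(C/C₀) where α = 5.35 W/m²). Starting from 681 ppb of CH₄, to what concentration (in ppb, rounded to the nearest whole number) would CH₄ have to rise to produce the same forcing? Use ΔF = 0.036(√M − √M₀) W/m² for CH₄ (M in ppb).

CO₂ forcing: 5.35 × ln(315/273) = 5.35 × 0.143101 = 0.76559 W/m².
Set 0.036(√M − √681) = 0.76559: √M = 0.76559/0.036 + √681 = 21.2664 + 26.0960 = 47.3624.
M = (47.3624)² = 2243.20 ppb.

M ≈ 2243 ppb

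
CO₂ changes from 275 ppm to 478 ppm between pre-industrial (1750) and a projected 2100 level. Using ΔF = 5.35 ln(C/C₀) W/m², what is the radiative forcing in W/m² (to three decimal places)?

ΔF = 2.958 W/m²

CO₂: 5.35 × ln(478/275) = 5.35 × ln(1.73818) = 5.35 × 0.55284 = 2.9577 W/m².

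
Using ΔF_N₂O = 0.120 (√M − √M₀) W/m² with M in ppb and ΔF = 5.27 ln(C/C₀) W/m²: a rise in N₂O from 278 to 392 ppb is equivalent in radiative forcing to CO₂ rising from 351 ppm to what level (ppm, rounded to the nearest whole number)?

N₂O forcing: 0.120 × (√392 − √278) = 0.120 × (19.7990 − 16.6733) = 0.120 × 3.1257 = 0.37508 W/m².
Set 5.27 ln(C/351) = 0.37508: ln(C/351) = 0.37508/5.27 = 0.07117, so C = 351 × e^0.07117 = 351 × 1.07376 = 376.89 ppm.

C ≈ 377 ppm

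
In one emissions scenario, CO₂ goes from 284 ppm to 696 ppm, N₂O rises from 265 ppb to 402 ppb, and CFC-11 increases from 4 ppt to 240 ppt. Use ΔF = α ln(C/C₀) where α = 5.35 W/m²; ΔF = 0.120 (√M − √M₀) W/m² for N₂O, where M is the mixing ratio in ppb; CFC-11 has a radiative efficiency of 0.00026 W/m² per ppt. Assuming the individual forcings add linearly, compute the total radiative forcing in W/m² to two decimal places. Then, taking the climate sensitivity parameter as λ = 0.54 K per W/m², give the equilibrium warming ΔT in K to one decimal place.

CO₂: 5.35 × ln(696/284) = 5.35 × ln(2.45070) = 5.35 × 0.89637 = 4.7956 W/m².
N₂O: 0.120 × (√402 − √265) = 0.120 × (20.0499 − 16.2788) = 0.120 × 3.7711 = 0.4525 W/m².
CFC-11: ΔF = 0.00026 × (240 − 4) = 0.00026 × 236 = 0.0614 W/m².
Total ΔF = 4.7956 + 0.4525 + 0.0614 = 5.3095 W/m².
ΔT = λ ΔF = 0.54 × 5.31 = 2.8674 K.

ΔF = 5.31 W/m²; ΔT = 2.9 K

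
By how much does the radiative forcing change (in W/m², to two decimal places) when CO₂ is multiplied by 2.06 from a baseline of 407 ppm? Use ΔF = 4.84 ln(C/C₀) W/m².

ΔF = 4.84 × ln(2.06) = 4.84 × 0.72271 = 3.4979 W/m².

ΔF = 3.50 W/m²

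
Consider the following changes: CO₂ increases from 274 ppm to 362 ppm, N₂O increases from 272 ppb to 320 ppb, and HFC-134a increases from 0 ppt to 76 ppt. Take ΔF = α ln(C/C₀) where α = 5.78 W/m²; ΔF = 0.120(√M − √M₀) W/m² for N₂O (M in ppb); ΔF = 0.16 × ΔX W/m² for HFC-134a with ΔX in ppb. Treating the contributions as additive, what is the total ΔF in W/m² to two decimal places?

ΔF = 1.79 W/m²

CO₂: 5.78 × ln(362/274) = 5.78 × ln(1.32117) = 5.78 × 0.27852 = 1.6098 W/m².
N₂O: 0.120 × (√320 − √272) = 0.120 × (17.8885 − 16.4924) = 0.120 × 1.3961 = 0.1675 W/m².
HFC-134a: Δ = 76 − 0 = 76 ppt = 0.076 ppb; ΔF = 0.16 × 0.076 = 0.0122 W/m².
Total ΔF = 1.6098 + 0.1675 + 0.0122 = 1.7895 W/m².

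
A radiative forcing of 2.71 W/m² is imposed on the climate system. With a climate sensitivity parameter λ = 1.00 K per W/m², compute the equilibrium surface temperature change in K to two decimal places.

ΔT = λ ΔF = 1.00 × 2.71 = 2.7100 K.

ΔT = 2.71 K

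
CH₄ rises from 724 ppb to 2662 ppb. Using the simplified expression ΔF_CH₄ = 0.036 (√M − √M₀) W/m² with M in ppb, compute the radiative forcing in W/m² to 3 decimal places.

CH₄: 0.036 × (√2662 − √724) = 0.036 × (51.5946 − 26.9072) = 0.036 × 24.6874 = 0.8887 W/m².

ΔF = 0.889 W/m²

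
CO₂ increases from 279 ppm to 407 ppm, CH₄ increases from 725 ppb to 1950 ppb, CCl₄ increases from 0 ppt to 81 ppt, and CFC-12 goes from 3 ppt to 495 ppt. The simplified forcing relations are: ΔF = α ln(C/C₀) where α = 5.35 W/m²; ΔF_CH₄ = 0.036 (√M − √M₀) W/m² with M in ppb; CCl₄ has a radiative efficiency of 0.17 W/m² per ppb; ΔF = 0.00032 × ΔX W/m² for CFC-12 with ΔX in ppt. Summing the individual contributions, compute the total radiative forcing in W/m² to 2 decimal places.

ΔF = 2.81 W/m²

CO₂: 5.35 × ln(407/279) = 5.35 × ln(1.45878) = 5.35 × 0.37760 = 2.0202 W/m².
CH₄: 0.036 × (√1950 − √725) = 0.036 × (44.1588 − 26.9258) = 0.036 × 17.2330 = 0.6204 W/m².
CCl₄: Δ = 81 − 0 = 81 ppt = 0.081 ppb; ΔF = 0.17 × 0.081 = 0.0138 W/m².
CFC-12: ΔF = 0.00032 × (495 − 3) = 0.00032 × 492 = 0.1574 W/m².
Total ΔF = 2.0202 + 0.6204 + 0.0138 + 0.1574 = 2.8118 W/m².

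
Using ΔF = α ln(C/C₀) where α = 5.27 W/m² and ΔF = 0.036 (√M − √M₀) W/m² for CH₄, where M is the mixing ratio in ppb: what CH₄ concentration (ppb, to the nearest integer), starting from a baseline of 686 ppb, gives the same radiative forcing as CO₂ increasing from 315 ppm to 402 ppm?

M ≈ 3831 ppb

CO₂ forcing: 5.27 × ln(402/315) = 5.27 × 0.243879 = 1.28524 W/m².
Set 0.036(√M − √686) = 1.28524: √M = 1.28524/0.036 + √686 = 35.7011 + 26.1916 = 61.8927.
M = (61.8927)² = 3830.71 ppb.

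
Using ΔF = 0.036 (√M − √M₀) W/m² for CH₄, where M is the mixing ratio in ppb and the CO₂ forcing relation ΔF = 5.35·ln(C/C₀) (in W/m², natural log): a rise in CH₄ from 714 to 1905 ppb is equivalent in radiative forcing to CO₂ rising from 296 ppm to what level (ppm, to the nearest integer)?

CH₄ forcing: 0.036 × (√1905 − √714) = 0.036 × (43.6463 − 26.7208) = 0.036 × 16.9255 = 0.60932 W/m².
Set 5.35 ln(C/296) = 0.60932: ln(C/296) = 0.60932/5.35 = 0.11389, so C = 296 × e^0.11389 = 296 × 1.12063 = 331.71 ppm.

C ≈ 332 ppm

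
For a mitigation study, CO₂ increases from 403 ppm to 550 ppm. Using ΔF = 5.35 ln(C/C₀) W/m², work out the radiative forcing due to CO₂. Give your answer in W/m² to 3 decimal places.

CO₂: 5.35 × ln(550/403) = 5.35 × ln(1.36476) = 5.35 × 0.31098 = 1.6637 W/m².

ΔF = 1.664 W/m²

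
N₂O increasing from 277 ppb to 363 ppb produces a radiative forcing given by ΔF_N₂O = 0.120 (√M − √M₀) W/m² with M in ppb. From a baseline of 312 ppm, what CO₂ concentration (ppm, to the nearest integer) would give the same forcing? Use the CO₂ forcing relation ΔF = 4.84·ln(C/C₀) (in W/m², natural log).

C ≈ 331 ppm

N₂O forcing: 0.120 × (√363 − √277) = 0.120 × (19.0526 − 16.6433) = 0.120 × 2.4093 = 0.28912 W/m².
Set 4.84 ln(C/312) = 0.28912: ln(C/312) = 0.28912/4.84 = 0.05974, so C = 312 × e^0.05974 = 312 × 1.06156 = 331.21 ppm.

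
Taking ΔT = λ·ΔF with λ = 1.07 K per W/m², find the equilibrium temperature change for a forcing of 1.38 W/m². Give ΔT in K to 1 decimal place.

ΔT = 1.5 K

ΔT = λ ΔF = 1.07 × 1.38 = 1.4766 K.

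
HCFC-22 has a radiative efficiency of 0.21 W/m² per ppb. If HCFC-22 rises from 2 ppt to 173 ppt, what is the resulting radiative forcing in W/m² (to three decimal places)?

ΔF = 0.036 W/m²

HCFC-22: Δ = 173 − 2 = 171 ppt = 0.171 ppb; ΔF = 0.21 × 0.171 = 0.0359 W/m².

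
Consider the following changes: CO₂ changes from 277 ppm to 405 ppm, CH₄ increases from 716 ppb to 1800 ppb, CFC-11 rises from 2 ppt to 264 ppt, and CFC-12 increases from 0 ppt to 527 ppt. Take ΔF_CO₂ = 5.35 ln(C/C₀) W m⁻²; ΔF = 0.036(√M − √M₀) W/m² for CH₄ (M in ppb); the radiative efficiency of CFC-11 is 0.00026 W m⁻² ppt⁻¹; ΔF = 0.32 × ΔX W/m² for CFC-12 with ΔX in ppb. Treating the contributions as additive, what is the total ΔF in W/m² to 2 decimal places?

ΔF = 2.83 W/m²

CO₂: 5.35 × ln(405/277) = 5.35 × ln(1.46209) = 5.35 × 0.37987 = 2.0323 W/m².
CH₄: 0.036 × (√1800 − √716) = 0.036 × (42.4264 − 26.7582) = 0.036 × 15.6682 = 0.5641 W/m².
CFC-11: ΔF = 0.00026 × (264 − 2) = 0.00026 × 262 = 0.0681 W/m².
CFC-12: Δ = 527 − 0 = 527 ppt = 0.527 ppb; ΔF = 0.32 × 0.527 = 0.1686 W/m².
Total ΔF = 2.0323 + 0.5641 + 0.0681 + 0.1686 = 2.8331 W/m².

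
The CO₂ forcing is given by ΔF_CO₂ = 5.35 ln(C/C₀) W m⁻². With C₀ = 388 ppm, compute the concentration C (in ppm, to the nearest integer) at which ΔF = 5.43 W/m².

C ≈ 1071 ppm

Set 5.35 ln(C/388) = 5.43, so ln(C/388) = 5.43/5.35 = 1.01495.
Then C/388 = e^1.01495 = 2.75923, giving C = 388 × 2.75923 = 1070.58 ppm.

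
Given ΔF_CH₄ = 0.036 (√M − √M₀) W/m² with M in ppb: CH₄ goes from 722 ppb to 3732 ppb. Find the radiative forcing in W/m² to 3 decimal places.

ΔF = 1.232 W/m²

CH₄: 0.036 × (√3732 − √722) = 0.036 × (61.0901 − 26.8701) = 0.036 × 34.2200 = 1.2319 W/m².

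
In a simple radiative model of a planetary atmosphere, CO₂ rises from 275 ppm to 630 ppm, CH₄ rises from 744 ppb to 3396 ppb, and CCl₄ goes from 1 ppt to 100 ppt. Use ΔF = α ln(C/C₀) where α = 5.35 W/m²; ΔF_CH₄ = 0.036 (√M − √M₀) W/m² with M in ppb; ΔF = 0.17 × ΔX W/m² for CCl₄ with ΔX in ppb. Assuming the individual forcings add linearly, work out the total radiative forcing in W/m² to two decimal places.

CO₂: 5.35 × ln(630/275) = 5.35 × ln(2.29091) = 5.35 × 0.82895 = 4.4349 W/m².
CH₄: 0.036 × (√3396 − √744) = 0.036 × (58.2752 − 27.2764) = 0.036 × 30.9988 = 1.1160 W/m².
CCl₄: Δ = 100 − 1 = 99 ppt = 0.099 ppb; ΔF = 0.17 × 0.099 = 0.0168 W/m².
Total ΔF = 4.4349 + 1.1160 + 0.0168 = 5.5677 W/m².

ΔF = 5.57 W/m²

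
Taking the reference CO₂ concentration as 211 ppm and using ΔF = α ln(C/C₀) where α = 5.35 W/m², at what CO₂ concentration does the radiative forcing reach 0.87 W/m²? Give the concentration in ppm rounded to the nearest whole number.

C ≈ 248 ppm

Set 5.35 ln(C/211) = 0.87, so ln(C/211) = 0.87/5.35 = 0.16262.
Then C/211 = e^0.16262 = 1.17659, giving C = 211 × 1.17659 = 248.26 ppm.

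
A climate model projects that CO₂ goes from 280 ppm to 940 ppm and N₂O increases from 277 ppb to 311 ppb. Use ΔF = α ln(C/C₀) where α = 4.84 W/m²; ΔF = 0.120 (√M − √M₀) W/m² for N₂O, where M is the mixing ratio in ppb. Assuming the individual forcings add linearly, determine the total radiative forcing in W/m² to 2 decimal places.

ΔF = 5.98 W/m²

CO₂: 4.84 × ln(940/280) = 4.84 × ln(3.35714) = 4.84 × 1.21109 = 5.8617 W/m².
N₂O: 0.120 × (√311 − √277) = 0.120 × (17.6352 − 16.6433) = 0.120 × 0.9919 = 0.1190 W/m².
Total ΔF = 5.8617 + 0.1190 = 5.9807 W/m².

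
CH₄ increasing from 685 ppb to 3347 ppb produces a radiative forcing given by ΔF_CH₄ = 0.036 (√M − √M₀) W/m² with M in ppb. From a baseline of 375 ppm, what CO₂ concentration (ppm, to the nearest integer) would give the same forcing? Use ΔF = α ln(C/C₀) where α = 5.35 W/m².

CH₄ forcing: 0.036 × (√3347 − √685) = 0.036 × (57.8533 − 26.1725) = 0.036 × 31.6808 = 1.14051 W/m².
Set 5.35 ln(C/375) = 1.14051: ln(C/375) = 1.14051/5.35 = 0.21318, so C = 375 × e^0.21318 = 375 × 1.23761 = 464.10 ppm.

C ≈ 464 ppm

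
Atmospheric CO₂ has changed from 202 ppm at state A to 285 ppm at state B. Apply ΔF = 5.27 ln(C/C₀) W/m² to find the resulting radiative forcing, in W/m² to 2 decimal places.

CO₂: 5.27 × ln(285/202) = 5.27 × ln(1.41089) = 5.27 × 0.34422 = 1.8140 W/m².

ΔF = 1.81 W/m²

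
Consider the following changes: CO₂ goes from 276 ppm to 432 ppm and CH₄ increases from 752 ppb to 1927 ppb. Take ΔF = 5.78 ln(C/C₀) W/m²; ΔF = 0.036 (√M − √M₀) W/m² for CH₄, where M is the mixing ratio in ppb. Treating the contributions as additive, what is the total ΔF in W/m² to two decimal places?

ΔF = 3.18 W/m²

CO₂: 5.78 × ln(432/276) = 5.78 × ln(1.56522) = 5.78 × 0.44803 = 2.5896 W/m².
CH₄: 0.036 × (√1927 − √752) = 0.036 × (43.8976 − 27.4226) = 0.036 × 16.4750 = 0.5931 W/m².
Total ΔF = 2.5896 + 0.5931 = 3.1827 W/m².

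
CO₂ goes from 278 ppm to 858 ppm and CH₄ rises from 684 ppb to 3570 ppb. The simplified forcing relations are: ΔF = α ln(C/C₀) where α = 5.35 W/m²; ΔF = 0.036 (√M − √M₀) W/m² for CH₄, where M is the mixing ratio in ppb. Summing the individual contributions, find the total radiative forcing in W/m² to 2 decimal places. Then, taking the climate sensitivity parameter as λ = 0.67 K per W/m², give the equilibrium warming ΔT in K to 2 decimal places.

ΔF = 7.24 W/m²; ΔT = 4.85 K

CO₂: 5.35 × ln(858/278) = 5.35 × ln(3.08633) = 5.35 × 1.12698 = 6.0293 W/m².
CH₄: 0.036 × (√3570 − √684) = 0.036 × (59.7495 − 26.1534) = 0.036 × 33.5961 = 1.2095 W/m².
Total ΔF = 6.0293 + 1.2095 = 7.2388 W/m².
ΔT = λ ΔF = 0.67 × 7.24 = 4.8508 K.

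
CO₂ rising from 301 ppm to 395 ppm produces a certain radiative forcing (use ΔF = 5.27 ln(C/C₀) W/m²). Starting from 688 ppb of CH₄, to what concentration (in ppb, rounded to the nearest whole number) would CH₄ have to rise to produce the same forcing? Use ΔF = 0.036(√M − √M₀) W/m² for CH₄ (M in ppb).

M ≈ 4358 ppb

CO₂ forcing: 5.27 × ln(395/301) = 5.27 × 0.271776 = 1.43226 W/m².
Set 0.036(√M − √688) = 1.43226: √M = 1.43226/0.036 + √688 = 39.7850 + 26.2298 = 66.0148.
M = (66.0148)² = 4357.95 ppb.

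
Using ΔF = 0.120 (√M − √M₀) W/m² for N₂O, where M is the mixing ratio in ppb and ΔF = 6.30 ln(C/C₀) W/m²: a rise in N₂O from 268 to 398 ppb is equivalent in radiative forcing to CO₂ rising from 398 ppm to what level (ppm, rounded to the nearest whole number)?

N₂O forcing: 0.120 × (√398 − √268) = 0.120 × (19.9499 − 16.3707) = 0.120 × 3.5792 = 0.42950 W/m².
Set 6.30 ln(C/398) = 0.42950: ln(C/398) = 0.42950/6.30 = 0.06817, so C = 398 × e^0.06817 = 398 × 1.07055 = 426.08 ppm.

C ≈ 426 ppm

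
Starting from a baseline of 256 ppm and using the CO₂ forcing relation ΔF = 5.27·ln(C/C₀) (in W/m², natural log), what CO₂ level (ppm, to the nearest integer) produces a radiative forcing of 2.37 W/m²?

C ≈ 401 ppm

Set 5.27 ln(C/256) = 2.37, so ln(C/256) = 2.37/5.27 = 0.44972.
Then C/256 = e^0.44972 = 1.56787, giving C = 256 × 1.56787 = 401.37 ppm.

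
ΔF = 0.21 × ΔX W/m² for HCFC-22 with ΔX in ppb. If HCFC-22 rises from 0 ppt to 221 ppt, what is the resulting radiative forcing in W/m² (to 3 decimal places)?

HCFC-22: Δ = 221 − 0 = 221 ppt = 0.221 ppb; ΔF = 0.21 × 0.221 = 0.0464 W/m².

ΔF = 0.046 W/m²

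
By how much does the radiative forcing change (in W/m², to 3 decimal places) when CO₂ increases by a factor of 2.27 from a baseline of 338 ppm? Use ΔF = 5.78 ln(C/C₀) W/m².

ΔF = 4.738 W/m²

ΔF = 5.78 × ln(2.27) = 5.78 × 0.81978 = 4.7383 W/m².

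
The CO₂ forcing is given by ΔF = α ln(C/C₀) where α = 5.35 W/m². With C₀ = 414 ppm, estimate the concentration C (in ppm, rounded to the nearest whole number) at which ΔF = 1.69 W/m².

C ≈ 568 ppm

Set 5.35 ln(C/414) = 1.69, so ln(C/414) = 1.69/5.35 = 0.31589.
Then C/414 = e^0.31589 = 1.37148, giving C = 414 × 1.37148 = 567.79 ppm.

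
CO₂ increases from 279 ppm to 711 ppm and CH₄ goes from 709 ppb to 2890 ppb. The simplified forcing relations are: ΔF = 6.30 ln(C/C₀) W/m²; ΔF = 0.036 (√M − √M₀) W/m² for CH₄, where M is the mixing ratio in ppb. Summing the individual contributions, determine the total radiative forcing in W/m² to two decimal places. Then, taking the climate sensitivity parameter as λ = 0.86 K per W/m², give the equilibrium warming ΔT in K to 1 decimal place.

CO₂: 6.30 × ln(711/279) = 6.30 × ln(2.54839) = 6.30 × 0.93546 = 5.8934 W/m².
CH₄: 0.036 × (√2890 − √709) = 0.036 × (53.7587 − 26.6271) = 0.036 × 27.1316 = 0.9767 W/m².
Total ΔF = 5.8934 + 0.9767 = 6.8701 W/m².
ΔT = λ ΔF = 0.86 × 6.87 = 5.9082 K.

ΔF = 6.87 W/m²; ΔT = 5.9 K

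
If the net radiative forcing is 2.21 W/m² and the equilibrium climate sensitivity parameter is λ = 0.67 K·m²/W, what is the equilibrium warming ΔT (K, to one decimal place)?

ΔT = 1.5 K

ΔT = λ ΔF = 0.67 × 2.21 = 1.4807 K.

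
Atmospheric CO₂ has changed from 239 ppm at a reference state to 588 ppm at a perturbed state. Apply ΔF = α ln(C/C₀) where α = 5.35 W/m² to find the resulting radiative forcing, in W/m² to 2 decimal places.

ΔF = 4.82 W/m²

CO₂: 5.35 × ln(588/239) = 5.35 × ln(2.46025) = 5.35 × 0.90026 = 4.8164 W/m².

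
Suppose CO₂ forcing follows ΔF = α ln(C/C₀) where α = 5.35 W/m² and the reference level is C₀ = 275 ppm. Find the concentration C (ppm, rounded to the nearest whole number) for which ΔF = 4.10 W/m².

Set 5.35 ln(C/275) = 4.10, so ln(C/275) = 4.10/5.35 = 0.76636.
Then C/275 = e^0.76636 = 2.15192, giving C = 275 × 2.15192 = 591.78 ppm.

C ≈ 592 ppm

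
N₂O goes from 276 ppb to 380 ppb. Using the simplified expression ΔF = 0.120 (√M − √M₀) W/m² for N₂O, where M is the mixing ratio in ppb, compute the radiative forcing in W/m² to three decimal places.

ΔF = 0.346 W/m²

N₂O: 0.120 × (√380 − √276) = 0.120 × (19.4936 − 16.6132) = 0.120 × 2.8804 = 0.3456 W/m².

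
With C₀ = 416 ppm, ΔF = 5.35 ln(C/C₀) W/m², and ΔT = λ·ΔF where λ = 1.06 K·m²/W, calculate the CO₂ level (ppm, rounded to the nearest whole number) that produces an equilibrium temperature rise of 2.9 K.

C ≈ 694 ppm

Required forcing: ΔF = ΔT/λ = 2.9/1.06 = 2.7358 W/m².
Then ln(C/416) = ΔF/5.35 = 2.7358/5.35 = 0.51136.
So C = 416 × e^0.51136 = 416 × 1.66756 = 693.70 ppm.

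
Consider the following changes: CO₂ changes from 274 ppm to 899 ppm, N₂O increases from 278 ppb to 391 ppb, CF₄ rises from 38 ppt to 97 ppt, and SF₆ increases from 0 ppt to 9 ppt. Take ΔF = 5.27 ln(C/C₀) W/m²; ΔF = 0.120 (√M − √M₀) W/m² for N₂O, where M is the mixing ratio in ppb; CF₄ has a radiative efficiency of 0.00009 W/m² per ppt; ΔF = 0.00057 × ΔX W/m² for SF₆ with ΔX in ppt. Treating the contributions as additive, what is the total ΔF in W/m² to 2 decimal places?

ΔF = 6.64 W/m²

CO₂: 5.27 × ln(899/274) = 5.27 × ln(3.28102) = 5.27 × 1.18815 = 6.2616 W/m².
N₂O: 0.120 × (√391 − √278) = 0.120 × (19.7737 − 16.6733) = 0.120 × 3.1004 = 0.3720 W/m².
CF₄: ΔF = 0.00009 × (97 − 38) = 0.00009 × 59 = 0.0053 W/m².
SF₆: ΔF = 0.00057 × (9 − 0) = 0.00057 × 9 = 0.0051 W/m².
Total ΔF = 6.2616 + 0.3720 + 0.0053 + 0.0051 = 6.6440 W/m².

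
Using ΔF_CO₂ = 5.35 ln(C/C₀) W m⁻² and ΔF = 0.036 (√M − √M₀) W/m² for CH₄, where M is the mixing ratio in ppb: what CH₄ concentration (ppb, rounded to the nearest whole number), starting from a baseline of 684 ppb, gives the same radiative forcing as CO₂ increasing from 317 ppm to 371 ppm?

CO₂ forcing: 5.35 × ln(371/317) = 5.35 × 0.157300 = 0.84156 W/m².
Set 0.036(√M − √684) = 0.84156: √M = 0.84156/0.036 + √684 = 23.3767 + 26.1534 = 49.5301.
M = (49.5301)² = 2453.23 ppb.

M ≈ 2453 ppb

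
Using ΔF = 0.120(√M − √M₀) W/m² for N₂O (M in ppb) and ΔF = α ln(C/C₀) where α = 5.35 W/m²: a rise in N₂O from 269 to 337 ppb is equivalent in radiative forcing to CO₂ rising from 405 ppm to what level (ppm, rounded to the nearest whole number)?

N₂O forcing: 0.120 × (√337 − √269) = 0.120 × (18.3576 − 16.4012) = 0.120 × 1.9564 = 0.23477 W/m².
Set 5.35 ln(C/405) = 0.23477: ln(C/405) = 0.23477/5.35 = 0.04388, so C = 405 × e^0.04388 = 405 × 1.04486 = 423.17 ppm.

C ≈ 423 ppm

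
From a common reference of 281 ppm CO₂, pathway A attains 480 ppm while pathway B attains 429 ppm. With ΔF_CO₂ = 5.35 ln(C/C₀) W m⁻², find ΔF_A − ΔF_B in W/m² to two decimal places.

ΔF_A = 5.35 ln(480/281) = 5.35 × 0.53543 = 2.8646 W/m².
ΔF_B = 5.35 ln(429/281) = 5.35 × 0.42310 = 2.2636 W/m².
Difference: 2.8646 − 2.2636 = 0.6010 W/m².
(Equivalently, ΔF_A − ΔF_B = 5.35 ln(480/429) = 5.35 × 0.11233 = 0.6010 W/m².)

ΔF_A − ΔF_B = 0.60 W/m²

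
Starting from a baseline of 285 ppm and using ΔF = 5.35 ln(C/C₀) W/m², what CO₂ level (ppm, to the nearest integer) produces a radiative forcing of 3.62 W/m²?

Set 5.35 ln(C/285) = 3.62, so ln(C/285) = 3.62/5.35 = 0.67664.
Then C/285 = e^0.67664 = 1.96726, giving C = 285 × 1.96726 = 560.67 ppm.

C ≈ 561 ppm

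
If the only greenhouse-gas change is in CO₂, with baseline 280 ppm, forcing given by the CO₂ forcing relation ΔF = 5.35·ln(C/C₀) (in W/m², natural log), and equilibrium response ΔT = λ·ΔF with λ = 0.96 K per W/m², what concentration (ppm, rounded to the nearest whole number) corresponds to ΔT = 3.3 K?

Required forcing: ΔF = ΔT/λ = 3.3/0.96 = 3.4375 W/m².
Then ln(C/280) = ΔF/5.35 = 3.4375/5.35 = 0.64252.
So C = 280 × e^0.64252 = 280 × 1.90127 = 532.36 ppm.

C ≈ 532 ppm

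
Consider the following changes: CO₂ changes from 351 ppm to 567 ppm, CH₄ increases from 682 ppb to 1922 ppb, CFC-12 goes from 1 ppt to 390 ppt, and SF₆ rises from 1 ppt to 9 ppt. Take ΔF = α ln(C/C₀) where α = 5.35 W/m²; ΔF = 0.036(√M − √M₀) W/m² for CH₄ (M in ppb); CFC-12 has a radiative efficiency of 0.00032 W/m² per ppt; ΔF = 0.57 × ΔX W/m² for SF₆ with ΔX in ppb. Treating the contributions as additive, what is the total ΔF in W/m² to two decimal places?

CO₂: 5.35 × ln(567/351) = 5.35 × ln(1.61538) = 5.35 × 0.47957 = 2.5657 W/m².
CH₄: 0.036 × (√1922 − √682) = 0.036 × (43.8406 − 26.1151) = 0.036 × 17.7255 = 0.6381 W/m².
CFC-12: ΔF = 0.00032 × (390 − 1) = 0.00032 × 389 = 0.1245 W/m².
SF₆: Δ = 9 − 1 = 8 ppt = 0.008 ppb; ΔF = 0.57 × 0.008 = 0.0046 W/m².
Total ΔF = 2.5657 + 0.6381 + 0.1245 + 0.0046 = 3.3329 W/m².

ΔF = 3.33 W/m²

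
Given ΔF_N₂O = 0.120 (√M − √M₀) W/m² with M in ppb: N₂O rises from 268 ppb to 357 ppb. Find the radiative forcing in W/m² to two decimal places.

ΔF = 0.30 W/m²

N₂O: 0.120 × (√357 − √268) = 0.120 × (18.8944 − 16.3707) = 0.120 × 2.5237 = 0.3028 W/m².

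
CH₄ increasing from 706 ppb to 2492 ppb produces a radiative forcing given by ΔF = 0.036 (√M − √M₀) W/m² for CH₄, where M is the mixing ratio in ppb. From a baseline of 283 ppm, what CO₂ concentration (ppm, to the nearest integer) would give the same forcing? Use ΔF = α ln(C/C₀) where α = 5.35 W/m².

CH₄ forcing: 0.036 × (√2492 − √706) = 0.036 × (49.9199 − 26.5707) = 0.036 × 23.3492 = 0.84057 W/m².
Set 5.35 ln(C/283) = 0.84057: ln(C/283) = 0.84057/5.35 = 0.15712, so C = 283 × e^0.15712 = 283 × 1.17014 = 331.15 ppm.

C ≈ 331 ppm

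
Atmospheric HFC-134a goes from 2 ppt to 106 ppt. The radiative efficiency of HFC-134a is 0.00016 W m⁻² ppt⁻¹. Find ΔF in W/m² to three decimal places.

ΔF = 0.017 W/m²

HFC-134a: ΔF = 0.00016 × (106 − 2) = 0.00016 × 104 = 0.0166 W/m².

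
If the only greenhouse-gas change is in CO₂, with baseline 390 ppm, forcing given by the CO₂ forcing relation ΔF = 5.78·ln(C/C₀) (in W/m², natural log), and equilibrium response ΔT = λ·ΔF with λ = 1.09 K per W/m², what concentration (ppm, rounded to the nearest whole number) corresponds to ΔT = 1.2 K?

Required forcing: ΔF = ΔT/λ = 1.2/1.09 = 1.1009 W/m².
Then ln(C/390) = ΔF/5.78 = 1.1009/5.78 = 0.19047.
So C = 390 × e^0.19047 = 390 × 1.20982 = 471.83 ppm.

C ≈ 472 ppm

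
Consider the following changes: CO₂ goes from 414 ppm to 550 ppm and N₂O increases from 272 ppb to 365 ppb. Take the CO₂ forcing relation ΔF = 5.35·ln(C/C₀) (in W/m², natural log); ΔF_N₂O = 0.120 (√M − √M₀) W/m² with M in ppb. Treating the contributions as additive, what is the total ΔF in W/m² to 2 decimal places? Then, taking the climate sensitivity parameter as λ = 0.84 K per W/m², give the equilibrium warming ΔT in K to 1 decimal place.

CO₂: 5.35 × ln(550/414) = 5.35 × ln(1.32850) = 5.35 × 0.28405 = 1.5197 W/m².
N₂O: 0.120 × (√365 − √272) = 0.120 × (19.1050 − 16.4924) = 0.120 × 2.6126 = 0.3135 W/m².
Total ΔF = 1.5197 + 0.3135 = 1.8332 W/m².
ΔT = λ ΔF = 0.84 × 1.83 = 1.5372 K.

ΔF = 1.83 W/m²; ΔT = 1.5 K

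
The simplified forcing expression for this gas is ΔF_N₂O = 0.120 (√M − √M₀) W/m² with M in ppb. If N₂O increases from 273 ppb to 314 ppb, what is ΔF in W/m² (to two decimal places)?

ΔF = 0.14 W/m²

N₂O: 0.120 × (√314 − √273) = 0.120 × (17.7200 − 16.5227) = 0.120 × 1.1973 = 0.1437 W/m².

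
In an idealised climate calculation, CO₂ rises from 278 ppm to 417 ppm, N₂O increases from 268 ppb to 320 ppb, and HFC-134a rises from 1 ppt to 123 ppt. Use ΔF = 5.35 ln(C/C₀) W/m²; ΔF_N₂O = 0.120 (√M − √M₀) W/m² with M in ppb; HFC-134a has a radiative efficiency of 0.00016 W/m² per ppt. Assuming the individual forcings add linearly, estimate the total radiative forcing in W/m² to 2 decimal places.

ΔF = 2.37 W/m²

CO₂: 5.35 × ln(417/278) = 5.35 × ln(1.50000) = 5.35 × 0.40547 = 2.1693 W/m².
N₂O: 0.120 × (√320 − √268) = 0.120 × (17.8885 − 16.3707) = 0.120 × 1.5178 = 0.1821 W/m².
HFC-134a: ΔF = 0.00016 × (123 − 1) = 0.00016 × 122 = 0.0195 W/m².
Total ΔF = 2.1693 + 0.1821 + 0.0195 = 2.3709 W/m².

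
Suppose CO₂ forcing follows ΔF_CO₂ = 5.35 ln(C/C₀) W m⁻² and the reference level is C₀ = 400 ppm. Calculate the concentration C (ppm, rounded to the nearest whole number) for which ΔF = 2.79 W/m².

Set 5.35 ln(C/400) = 2.79, so ln(C/400) = 2.79/5.35 = 0.52150.
Then C/400 = e^0.52150 = 1.68455, giving C = 400 × 1.68455 = 673.82 ppm.

C ≈ 674 ppm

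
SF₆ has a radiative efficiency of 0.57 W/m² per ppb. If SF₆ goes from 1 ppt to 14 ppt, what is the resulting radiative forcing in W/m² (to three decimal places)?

SF₆: Δ = 14 − 1 = 13 ppt = 0.013 ppb; ΔF = 0.57 × 0.013 = 0.0074 W/m².

ΔF = 0.007 W/m²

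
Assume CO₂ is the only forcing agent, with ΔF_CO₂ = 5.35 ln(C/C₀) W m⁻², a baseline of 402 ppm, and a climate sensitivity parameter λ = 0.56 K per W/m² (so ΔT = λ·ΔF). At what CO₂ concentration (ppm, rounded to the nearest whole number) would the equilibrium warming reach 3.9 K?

C ≈ 1478 ppm

Required forcing: ΔF = ΔT/λ = 3.9/0.56 = 6.9643 W/m².
Then ln(C/402) = ΔF/5.35 = 6.9643/5.35 = 1.30174.
So C = 402 × e^1.30174 = 402 × 3.67569 = 1477.63 ppm.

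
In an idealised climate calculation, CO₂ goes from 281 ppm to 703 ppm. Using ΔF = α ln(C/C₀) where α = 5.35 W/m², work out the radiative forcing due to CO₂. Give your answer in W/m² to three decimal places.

CO₂: 5.35 × ln(703/281) = 5.35 × ln(2.50178) = 5.35 × 0.91700 = 4.9060 W/m².

ΔF = 4.906 W/m²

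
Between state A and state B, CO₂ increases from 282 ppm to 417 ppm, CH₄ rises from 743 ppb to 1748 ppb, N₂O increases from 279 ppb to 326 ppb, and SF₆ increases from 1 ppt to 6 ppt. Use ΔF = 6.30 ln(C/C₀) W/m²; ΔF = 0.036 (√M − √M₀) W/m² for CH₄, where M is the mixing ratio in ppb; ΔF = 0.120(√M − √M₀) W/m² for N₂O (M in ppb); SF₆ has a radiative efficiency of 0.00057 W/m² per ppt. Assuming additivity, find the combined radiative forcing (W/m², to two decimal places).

CO₂: 6.30 × ln(417/282) = 6.30 × ln(1.47872) = 6.30 × 0.39118 = 2.4644 W/m².
CH₄: 0.036 × (√1748 − √743) = 0.036 × (41.8091 − 27.2580) = 0.036 × 14.5511 = 0.5238 W/m².
N₂O: 0.120 × (√326 − √279) = 0.120 × (18.0555 − 16.7033) = 0.120 × 1.3522 = 0.1623 W/m².
SF₆: ΔF = 0.00057 × (6 − 1) = 0.00057 × 5 = 0.0029 W/m².
Total ΔF = 2.4644 + 0.5238 + 0.1623 + 0.0029 = 3.1534 W/m².

ΔF = 3.15 W/m²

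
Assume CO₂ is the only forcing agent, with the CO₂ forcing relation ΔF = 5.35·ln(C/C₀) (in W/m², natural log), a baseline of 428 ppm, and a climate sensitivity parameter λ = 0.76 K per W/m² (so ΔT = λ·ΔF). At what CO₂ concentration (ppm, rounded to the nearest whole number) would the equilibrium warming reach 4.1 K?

C ≈ 1173 ppm

Required forcing: ΔF = ΔT/λ = 4.1/0.76 = 5.3947 W/m².
Then ln(C/428) = ΔF/5.35 = 5.3947/5.35 = 1.00836.
So C = 428 × e^1.00836 = 428 × 2.74110 = 1173.19 ppm.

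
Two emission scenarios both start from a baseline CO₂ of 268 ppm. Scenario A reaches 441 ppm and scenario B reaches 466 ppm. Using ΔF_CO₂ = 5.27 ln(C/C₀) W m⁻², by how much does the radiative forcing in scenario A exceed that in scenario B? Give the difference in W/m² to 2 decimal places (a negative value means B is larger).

ΔF_A − ΔF_B = -0.29 W/m²

ΔF_A = 5.27 ln(441/268) = 5.27 × 0.49806 = 2.6248 W/m².
ΔF_B = 5.27 ln(466/268) = 5.27 × 0.55320 = 2.9154 W/m².
Difference: 2.6248 − 2.9154 = -0.2906 W/m².
(Equivalently, ΔF_A − ΔF_B = 5.27 ln(441/466) = 5.27 × -0.05514 = -0.2906 W/m².)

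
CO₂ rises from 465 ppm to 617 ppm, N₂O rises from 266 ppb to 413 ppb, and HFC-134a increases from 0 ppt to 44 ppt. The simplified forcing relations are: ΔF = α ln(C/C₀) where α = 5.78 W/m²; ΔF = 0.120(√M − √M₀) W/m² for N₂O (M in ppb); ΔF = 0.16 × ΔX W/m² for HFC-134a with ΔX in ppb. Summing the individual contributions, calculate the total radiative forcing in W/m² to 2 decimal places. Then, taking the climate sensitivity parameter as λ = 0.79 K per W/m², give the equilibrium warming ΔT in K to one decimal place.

CO₂: 5.78 × ln(617/465) = 5.78 × ln(1.32688) = 5.78 × 0.28283 = 1.6348 W/m².
N₂O: 0.120 × (√413 − √266) = 0.120 × (20.3224 − 16.3095) = 0.120 × 4.0129 = 0.4815 W/m².
HFC-134a: Δ = 44 − 0 = 44 ppt = 0.044 ppb; ΔF = 0.16 × 0.044 = 0.0070 W/m².
Total ΔF = 1.6348 + 0.4815 + 0.0070 = 2.1233 W/m².
ΔT = λ ΔF = 0.79 × 2.12 = 1.6748 K.

ΔF = 2.12 W/m²; ΔT = 1.7 K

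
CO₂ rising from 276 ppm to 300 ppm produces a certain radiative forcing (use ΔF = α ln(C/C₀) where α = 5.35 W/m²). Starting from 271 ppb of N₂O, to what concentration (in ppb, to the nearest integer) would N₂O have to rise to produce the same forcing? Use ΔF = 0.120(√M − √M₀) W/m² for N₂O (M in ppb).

M ≈ 407 ppb

CO₂ forcing: 5.35 × ln(300/276) = 5.35 × 0.083382 = 0.44609 W/m².
Set 0.120(√M − √271) = 0.44609: √M = 0.44609/0.120 + √271 = 3.7174 + 16.4621 = 20.1795.
M = (20.1795)² = 407.21 ppb.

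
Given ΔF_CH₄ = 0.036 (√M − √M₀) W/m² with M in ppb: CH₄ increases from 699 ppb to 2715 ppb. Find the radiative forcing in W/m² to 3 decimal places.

CH₄: 0.036 × (√2715 − √699) = 0.036 × (52.1057 − 26.4386) = 0.036 × 25.6671 = 0.9240 W/m².

ΔF = 0.924 W/m²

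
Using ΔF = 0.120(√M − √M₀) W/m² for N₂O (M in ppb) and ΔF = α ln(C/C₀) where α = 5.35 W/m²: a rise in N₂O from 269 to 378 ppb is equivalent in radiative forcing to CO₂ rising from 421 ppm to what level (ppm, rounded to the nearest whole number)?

N₂O forcing: 0.120 × (√378 − √269) = 0.120 × (19.4422 − 16.4012) = 0.120 × 3.0410 = 0.36492 W/m².
Set 5.35 ln(C/421) = 0.36492: ln(C/421) = 0.36492/5.35 = 0.06821, so C = 421 × e^0.06821 = 421 × 1.07059 = 450.72 ppm.

C ≈ 451 ppm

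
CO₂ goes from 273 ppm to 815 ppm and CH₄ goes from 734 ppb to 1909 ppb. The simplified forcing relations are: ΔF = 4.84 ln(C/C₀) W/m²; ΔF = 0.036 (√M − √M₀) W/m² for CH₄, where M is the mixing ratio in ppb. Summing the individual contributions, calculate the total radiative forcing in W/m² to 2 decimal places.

ΔF = 5.89 W/m²

CO₂: 4.84 × ln(815/273) = 4.84 × ln(2.98535) = 4.84 × 1.09372 = 5.2936 W/m².
CH₄: 0.036 × (√1909 − √734) = 0.036 × (43.6921 − 27.0924) = 0.036 × 16.5997 = 0.5976 W/m².
Total ΔF = 5.2936 + 0.5976 = 5.8912 W/m².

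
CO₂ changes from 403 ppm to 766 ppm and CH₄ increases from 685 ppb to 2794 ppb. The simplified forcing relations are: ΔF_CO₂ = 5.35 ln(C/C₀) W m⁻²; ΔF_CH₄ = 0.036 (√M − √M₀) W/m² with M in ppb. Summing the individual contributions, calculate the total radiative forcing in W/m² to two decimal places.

CO₂: 5.35 × ln(766/403) = 5.35 × ln(1.90074) = 5.35 × 0.64224 = 3.4360 W/m².
CH₄: 0.036 × (√2794 − √685) = 0.036 × (52.8583 − 26.1725) = 0.036 × 26.6858 = 0.9607 W/m².
Total ΔF = 3.4360 + 0.9607 = 4.3967 W/m².

ΔF = 4.40 W/m²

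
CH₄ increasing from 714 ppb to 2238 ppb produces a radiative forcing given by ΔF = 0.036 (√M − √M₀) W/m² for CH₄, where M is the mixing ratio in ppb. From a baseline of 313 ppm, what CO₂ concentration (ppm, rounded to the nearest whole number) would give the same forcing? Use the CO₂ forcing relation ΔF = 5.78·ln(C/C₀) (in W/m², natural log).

C ≈ 356 ppm

CH₄ forcing: 0.036 × (√2238 − √714) = 0.036 × (47.3075 − 26.7208) = 0.036 × 20.5867 = 0.74112 W/m².
Set 5.78 ln(C/313) = 0.74112: ln(C/313) = 0.74112/5.78 = 0.12822, so C = 313 × e^0.12822 = 313 × 1.13680 = 355.82 ppm.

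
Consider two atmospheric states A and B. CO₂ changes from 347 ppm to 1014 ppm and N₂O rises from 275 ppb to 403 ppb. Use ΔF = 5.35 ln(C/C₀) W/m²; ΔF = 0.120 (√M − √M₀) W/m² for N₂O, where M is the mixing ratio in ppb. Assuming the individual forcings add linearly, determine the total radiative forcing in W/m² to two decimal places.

CO₂: 5.35 × ln(1014/347) = 5.35 × ln(2.92219) = 5.35 × 1.07233 = 5.7370 W/m².
N₂O: 0.120 × (√403 − √275) = 0.120 × (20.0749 − 16.5831) = 0.120 × 3.4918 = 0.4190 W/m².
Total ΔF = 5.7370 + 0.4190 = 6.1560 W/m².

ΔF = 6.16 W/m²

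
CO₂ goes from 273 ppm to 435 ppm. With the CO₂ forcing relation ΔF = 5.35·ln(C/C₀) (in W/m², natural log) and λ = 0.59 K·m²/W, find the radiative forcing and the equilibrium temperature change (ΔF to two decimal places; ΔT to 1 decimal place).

ΔF = 2.49 W/m²; ΔT = 1.5 K

CO₂: 5.35 × ln(435/273) = 5.35 × ln(1.59341) = 5.35 × 0.46588 = 2.4925 W/m².
ΔT = λ ΔF = 0.59 × 2.49 = 1.4691 K.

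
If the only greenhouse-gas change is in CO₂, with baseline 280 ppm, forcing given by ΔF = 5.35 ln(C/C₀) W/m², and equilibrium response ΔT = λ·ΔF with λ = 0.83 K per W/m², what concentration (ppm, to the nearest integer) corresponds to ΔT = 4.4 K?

Required forcing: ΔF = ΔT/λ = 4.4/0.83 = 5.3012 W/m².
Then ln(C/280) = ΔF/5.35 = 5.3012/5.35 = 0.99088.
So C = 280 × e^0.99088 = 280 × 2.69360 = 754.21 ppm.

C ≈ 754 ppm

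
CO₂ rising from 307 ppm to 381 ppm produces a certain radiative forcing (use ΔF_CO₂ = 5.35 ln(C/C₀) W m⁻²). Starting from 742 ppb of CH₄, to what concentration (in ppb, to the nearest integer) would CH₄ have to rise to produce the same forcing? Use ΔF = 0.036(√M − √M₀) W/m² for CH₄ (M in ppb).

CO₂ forcing: 5.35 × ln(381/307) = 5.35 × 0.215952 = 1.15534 W/m².
Set 0.036(√M − √742) = 1.15534: √M = 1.15534/0.036 + √742 = 32.0928 + 27.2397 = 59.3325.
M = (59.3325)² = 3520.35 ppb.

M ≈ 3520 ppb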